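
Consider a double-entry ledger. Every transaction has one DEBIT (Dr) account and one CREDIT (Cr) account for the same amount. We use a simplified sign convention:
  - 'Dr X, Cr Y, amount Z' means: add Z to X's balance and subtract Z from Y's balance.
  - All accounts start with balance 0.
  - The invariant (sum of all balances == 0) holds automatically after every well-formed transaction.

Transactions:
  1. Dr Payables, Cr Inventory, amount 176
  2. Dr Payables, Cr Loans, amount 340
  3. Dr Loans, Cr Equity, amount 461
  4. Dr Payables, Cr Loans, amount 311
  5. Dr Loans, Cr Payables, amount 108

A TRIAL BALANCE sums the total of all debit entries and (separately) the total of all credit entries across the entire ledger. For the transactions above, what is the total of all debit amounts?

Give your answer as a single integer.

Answer: 1396

Derivation:
Txn 1: debit+=176
Txn 2: debit+=340
Txn 3: debit+=461
Txn 4: debit+=311
Txn 5: debit+=108
Total debits = 1396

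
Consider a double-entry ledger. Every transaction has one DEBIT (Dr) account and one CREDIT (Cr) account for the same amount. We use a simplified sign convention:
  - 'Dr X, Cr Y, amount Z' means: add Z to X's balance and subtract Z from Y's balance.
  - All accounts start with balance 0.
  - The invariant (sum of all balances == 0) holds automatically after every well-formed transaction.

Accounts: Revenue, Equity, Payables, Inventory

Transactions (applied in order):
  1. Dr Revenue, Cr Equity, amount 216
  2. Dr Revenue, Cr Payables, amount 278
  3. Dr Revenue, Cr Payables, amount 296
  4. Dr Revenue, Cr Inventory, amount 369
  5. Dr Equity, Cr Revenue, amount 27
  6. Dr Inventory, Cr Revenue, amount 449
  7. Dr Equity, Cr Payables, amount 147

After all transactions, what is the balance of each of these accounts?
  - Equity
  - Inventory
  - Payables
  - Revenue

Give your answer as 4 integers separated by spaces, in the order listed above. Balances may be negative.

Answer: -42 80 -721 683

Derivation:
After txn 1 (Dr Revenue, Cr Equity, amount 216): Equity=-216 Revenue=216
After txn 2 (Dr Revenue, Cr Payables, amount 278): Equity=-216 Payables=-278 Revenue=494
After txn 3 (Dr Revenue, Cr Payables, amount 296): Equity=-216 Payables=-574 Revenue=790
After txn 4 (Dr Revenue, Cr Inventory, amount 369): Equity=-216 Inventory=-369 Payables=-574 Revenue=1159
After txn 5 (Dr Equity, Cr Revenue, amount 27): Equity=-189 Inventory=-369 Payables=-574 Revenue=1132
After txn 6 (Dr Inventory, Cr Revenue, amount 449): Equity=-189 Inventory=80 Payables=-574 Revenue=683
After txn 7 (Dr Equity, Cr Payables, amount 147): Equity=-42 Inventory=80 Payables=-721 Revenue=683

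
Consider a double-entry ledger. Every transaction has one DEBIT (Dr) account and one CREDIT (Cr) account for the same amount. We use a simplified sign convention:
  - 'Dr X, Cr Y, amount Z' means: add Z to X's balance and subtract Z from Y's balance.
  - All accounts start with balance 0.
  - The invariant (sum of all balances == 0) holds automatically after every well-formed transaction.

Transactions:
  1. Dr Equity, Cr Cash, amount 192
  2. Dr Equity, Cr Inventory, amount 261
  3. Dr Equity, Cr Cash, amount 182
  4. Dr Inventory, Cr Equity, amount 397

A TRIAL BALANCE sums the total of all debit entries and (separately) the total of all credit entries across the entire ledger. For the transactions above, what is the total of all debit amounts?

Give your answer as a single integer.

Txn 1: debit+=192
Txn 2: debit+=261
Txn 3: debit+=182
Txn 4: debit+=397
Total debits = 1032

Answer: 1032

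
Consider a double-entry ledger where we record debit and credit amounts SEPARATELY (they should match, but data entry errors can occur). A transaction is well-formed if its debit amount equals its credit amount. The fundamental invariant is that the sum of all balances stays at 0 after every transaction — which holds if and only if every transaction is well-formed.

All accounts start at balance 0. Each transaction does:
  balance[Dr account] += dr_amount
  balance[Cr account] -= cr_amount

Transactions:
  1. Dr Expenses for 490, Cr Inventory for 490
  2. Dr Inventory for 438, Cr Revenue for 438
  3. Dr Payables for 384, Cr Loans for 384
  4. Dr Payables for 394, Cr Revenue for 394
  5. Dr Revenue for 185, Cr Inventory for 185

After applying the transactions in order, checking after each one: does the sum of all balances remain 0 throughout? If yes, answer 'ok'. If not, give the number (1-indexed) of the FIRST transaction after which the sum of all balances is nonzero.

Answer: ok

Derivation:
After txn 1: dr=490 cr=490 sum_balances=0
After txn 2: dr=438 cr=438 sum_balances=0
After txn 3: dr=384 cr=384 sum_balances=0
After txn 4: dr=394 cr=394 sum_balances=0
After txn 5: dr=185 cr=185 sum_balances=0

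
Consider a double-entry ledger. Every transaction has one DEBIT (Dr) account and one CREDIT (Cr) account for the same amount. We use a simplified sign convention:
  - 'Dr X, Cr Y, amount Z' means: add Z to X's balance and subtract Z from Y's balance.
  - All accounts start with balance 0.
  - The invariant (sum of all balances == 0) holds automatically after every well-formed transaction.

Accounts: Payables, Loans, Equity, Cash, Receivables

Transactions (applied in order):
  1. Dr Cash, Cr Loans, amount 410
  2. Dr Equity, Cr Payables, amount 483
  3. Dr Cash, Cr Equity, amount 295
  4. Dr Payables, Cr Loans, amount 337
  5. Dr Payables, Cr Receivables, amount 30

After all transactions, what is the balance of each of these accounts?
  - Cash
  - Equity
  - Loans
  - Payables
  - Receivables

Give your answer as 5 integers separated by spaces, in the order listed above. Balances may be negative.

After txn 1 (Dr Cash, Cr Loans, amount 410): Cash=410 Loans=-410
After txn 2 (Dr Equity, Cr Payables, amount 483): Cash=410 Equity=483 Loans=-410 Payables=-483
After txn 3 (Dr Cash, Cr Equity, amount 295): Cash=705 Equity=188 Loans=-410 Payables=-483
After txn 4 (Dr Payables, Cr Loans, amount 337): Cash=705 Equity=188 Loans=-747 Payables=-146
After txn 5 (Dr Payables, Cr Receivables, amount 30): Cash=705 Equity=188 Loans=-747 Payables=-116 Receivables=-30

Answer: 705 188 -747 -116 -30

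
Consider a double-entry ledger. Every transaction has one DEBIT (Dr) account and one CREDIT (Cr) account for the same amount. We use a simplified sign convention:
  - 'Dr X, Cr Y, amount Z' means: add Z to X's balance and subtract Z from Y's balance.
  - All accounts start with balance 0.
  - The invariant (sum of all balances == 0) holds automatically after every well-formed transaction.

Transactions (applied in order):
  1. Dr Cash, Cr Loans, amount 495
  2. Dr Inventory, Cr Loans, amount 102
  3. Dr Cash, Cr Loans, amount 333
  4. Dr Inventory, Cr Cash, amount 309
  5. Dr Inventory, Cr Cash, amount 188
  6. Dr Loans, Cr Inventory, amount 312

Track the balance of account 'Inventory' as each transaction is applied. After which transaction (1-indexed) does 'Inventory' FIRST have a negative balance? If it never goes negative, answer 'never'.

After txn 1: Inventory=0
After txn 2: Inventory=102
After txn 3: Inventory=102
After txn 4: Inventory=411
After txn 5: Inventory=599
After txn 6: Inventory=287

Answer: never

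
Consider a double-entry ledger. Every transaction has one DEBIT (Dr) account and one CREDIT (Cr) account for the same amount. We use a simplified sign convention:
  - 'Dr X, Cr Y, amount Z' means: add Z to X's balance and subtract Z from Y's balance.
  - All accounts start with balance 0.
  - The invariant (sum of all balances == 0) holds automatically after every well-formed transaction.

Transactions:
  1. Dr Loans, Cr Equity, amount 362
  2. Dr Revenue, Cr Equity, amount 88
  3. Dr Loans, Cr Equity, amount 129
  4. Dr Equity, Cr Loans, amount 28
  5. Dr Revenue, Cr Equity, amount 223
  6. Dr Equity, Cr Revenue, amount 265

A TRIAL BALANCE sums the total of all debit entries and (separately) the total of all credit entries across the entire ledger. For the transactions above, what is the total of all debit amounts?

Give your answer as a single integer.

Txn 1: debit+=362
Txn 2: debit+=88
Txn 3: debit+=129
Txn 4: debit+=28
Txn 5: debit+=223
Txn 6: debit+=265
Total debits = 1095

Answer: 1095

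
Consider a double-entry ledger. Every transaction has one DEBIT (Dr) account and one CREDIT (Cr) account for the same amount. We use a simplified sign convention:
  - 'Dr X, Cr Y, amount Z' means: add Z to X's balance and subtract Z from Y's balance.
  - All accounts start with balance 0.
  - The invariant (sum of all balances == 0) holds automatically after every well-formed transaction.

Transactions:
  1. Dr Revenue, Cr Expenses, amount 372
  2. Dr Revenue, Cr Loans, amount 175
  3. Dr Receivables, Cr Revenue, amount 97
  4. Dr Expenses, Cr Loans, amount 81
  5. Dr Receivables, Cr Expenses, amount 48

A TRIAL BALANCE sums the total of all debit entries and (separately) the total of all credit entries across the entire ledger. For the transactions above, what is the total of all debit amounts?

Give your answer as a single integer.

Answer: 773

Derivation:
Txn 1: debit+=372
Txn 2: debit+=175
Txn 3: debit+=97
Txn 4: debit+=81
Txn 5: debit+=48
Total debits = 773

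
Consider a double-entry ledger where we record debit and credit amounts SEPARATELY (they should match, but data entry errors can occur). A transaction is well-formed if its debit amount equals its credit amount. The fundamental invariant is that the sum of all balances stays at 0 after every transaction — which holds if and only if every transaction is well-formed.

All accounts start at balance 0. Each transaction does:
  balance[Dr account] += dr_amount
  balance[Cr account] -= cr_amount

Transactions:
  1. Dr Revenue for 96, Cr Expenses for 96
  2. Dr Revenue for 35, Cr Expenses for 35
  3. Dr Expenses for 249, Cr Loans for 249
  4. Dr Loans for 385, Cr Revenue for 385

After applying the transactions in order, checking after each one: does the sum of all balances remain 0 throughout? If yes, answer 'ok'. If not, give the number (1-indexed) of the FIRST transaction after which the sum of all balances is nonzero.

Answer: ok

Derivation:
After txn 1: dr=96 cr=96 sum_balances=0
After txn 2: dr=35 cr=35 sum_balances=0
After txn 3: dr=249 cr=249 sum_balances=0
After txn 4: dr=385 cr=385 sum_balances=0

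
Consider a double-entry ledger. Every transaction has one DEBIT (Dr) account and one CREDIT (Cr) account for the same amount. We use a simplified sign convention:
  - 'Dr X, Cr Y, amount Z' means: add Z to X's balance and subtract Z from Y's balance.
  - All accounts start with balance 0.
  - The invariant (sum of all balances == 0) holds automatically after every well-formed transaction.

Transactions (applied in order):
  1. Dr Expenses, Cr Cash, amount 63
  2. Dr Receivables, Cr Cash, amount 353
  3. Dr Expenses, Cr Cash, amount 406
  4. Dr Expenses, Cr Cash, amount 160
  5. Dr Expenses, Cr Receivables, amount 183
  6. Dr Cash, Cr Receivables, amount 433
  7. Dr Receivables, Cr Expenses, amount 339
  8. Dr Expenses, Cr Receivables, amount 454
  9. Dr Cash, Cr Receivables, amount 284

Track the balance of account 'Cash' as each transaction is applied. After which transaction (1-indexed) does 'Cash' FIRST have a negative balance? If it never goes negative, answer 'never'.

Answer: 1

Derivation:
After txn 1: Cash=-63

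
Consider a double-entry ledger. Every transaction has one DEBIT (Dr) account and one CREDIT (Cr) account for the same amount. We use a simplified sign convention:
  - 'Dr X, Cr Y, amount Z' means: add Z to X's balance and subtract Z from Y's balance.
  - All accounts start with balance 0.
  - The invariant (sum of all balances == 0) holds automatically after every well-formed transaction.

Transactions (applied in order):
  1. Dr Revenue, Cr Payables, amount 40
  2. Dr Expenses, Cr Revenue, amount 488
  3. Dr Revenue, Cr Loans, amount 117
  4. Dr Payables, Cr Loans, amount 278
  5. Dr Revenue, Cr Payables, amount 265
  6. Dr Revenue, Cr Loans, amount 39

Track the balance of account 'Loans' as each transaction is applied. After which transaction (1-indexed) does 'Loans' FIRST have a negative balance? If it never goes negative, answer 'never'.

After txn 1: Loans=0
After txn 2: Loans=0
After txn 3: Loans=-117

Answer: 3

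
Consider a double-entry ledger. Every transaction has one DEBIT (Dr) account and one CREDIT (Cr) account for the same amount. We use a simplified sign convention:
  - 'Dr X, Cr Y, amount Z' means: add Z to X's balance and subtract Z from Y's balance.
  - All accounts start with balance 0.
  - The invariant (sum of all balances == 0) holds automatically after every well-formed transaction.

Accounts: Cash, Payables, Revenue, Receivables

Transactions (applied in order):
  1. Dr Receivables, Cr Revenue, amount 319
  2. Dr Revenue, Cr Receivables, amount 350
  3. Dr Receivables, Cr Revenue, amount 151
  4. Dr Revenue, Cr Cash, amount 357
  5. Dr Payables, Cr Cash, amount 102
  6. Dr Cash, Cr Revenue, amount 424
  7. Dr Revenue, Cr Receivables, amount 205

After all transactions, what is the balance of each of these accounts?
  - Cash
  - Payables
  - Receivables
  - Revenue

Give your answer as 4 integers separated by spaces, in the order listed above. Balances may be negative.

Answer: -35 102 -85 18

Derivation:
After txn 1 (Dr Receivables, Cr Revenue, amount 319): Receivables=319 Revenue=-319
After txn 2 (Dr Revenue, Cr Receivables, amount 350): Receivables=-31 Revenue=31
After txn 3 (Dr Receivables, Cr Revenue, amount 151): Receivables=120 Revenue=-120
After txn 4 (Dr Revenue, Cr Cash, amount 357): Cash=-357 Receivables=120 Revenue=237
After txn 5 (Dr Payables, Cr Cash, amount 102): Cash=-459 Payables=102 Receivables=120 Revenue=237
After txn 6 (Dr Cash, Cr Revenue, amount 424): Cash=-35 Payables=102 Receivables=120 Revenue=-187
After txn 7 (Dr Revenue, Cr Receivables, amount 205): Cash=-35 Payables=102 Receivables=-85 Revenue=18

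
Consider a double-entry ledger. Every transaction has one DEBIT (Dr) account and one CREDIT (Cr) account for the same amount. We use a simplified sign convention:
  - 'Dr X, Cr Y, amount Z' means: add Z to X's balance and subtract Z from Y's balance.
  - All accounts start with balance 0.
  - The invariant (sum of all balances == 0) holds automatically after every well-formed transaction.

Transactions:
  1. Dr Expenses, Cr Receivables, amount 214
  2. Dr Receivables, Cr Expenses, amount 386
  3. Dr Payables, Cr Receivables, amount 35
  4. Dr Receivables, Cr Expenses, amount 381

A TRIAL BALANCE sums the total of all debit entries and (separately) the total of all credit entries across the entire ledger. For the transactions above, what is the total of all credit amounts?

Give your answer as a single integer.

Answer: 1016

Derivation:
Txn 1: credit+=214
Txn 2: credit+=386
Txn 3: credit+=35
Txn 4: credit+=381
Total credits = 1016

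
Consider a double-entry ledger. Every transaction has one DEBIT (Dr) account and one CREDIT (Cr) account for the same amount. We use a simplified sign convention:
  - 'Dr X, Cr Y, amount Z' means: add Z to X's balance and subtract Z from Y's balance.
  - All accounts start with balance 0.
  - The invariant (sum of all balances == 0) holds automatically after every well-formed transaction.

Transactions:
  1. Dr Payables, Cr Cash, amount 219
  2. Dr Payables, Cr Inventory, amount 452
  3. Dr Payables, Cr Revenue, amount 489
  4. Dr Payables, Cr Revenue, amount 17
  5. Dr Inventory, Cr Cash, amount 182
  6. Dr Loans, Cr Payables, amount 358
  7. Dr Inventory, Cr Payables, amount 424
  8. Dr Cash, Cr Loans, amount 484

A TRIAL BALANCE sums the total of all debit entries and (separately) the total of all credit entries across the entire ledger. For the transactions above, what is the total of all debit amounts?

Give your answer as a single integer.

Answer: 2625

Derivation:
Txn 1: debit+=219
Txn 2: debit+=452
Txn 3: debit+=489
Txn 4: debit+=17
Txn 5: debit+=182
Txn 6: debit+=358
Txn 7: debit+=424
Txn 8: debit+=484
Total debits = 2625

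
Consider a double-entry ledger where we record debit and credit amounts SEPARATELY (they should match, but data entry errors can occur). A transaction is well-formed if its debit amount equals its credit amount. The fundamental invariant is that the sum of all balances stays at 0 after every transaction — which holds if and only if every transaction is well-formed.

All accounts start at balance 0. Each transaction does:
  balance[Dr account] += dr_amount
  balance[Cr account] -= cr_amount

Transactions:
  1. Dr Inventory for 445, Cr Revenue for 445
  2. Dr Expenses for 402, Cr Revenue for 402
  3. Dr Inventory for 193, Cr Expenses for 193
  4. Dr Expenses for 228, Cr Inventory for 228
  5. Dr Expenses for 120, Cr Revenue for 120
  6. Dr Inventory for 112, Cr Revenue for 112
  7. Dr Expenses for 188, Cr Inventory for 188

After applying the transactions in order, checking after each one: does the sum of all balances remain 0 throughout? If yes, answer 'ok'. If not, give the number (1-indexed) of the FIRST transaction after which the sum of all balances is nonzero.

After txn 1: dr=445 cr=445 sum_balances=0
After txn 2: dr=402 cr=402 sum_balances=0
After txn 3: dr=193 cr=193 sum_balances=0
After txn 4: dr=228 cr=228 sum_balances=0
After txn 5: dr=120 cr=120 sum_balances=0
After txn 6: dr=112 cr=112 sum_balances=0
After txn 7: dr=188 cr=188 sum_balances=0

Answer: ok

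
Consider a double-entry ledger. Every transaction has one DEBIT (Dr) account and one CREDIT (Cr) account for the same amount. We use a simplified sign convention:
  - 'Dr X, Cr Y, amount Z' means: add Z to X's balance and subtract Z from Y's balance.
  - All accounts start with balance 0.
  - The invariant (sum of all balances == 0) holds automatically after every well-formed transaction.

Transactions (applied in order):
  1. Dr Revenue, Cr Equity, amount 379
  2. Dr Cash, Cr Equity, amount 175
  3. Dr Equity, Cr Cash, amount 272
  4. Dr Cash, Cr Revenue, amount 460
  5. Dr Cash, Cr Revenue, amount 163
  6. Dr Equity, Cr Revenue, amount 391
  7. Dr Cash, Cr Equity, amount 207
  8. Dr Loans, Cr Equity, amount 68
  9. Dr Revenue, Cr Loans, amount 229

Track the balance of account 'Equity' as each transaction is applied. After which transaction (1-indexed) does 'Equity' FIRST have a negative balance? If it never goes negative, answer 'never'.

After txn 1: Equity=-379

Answer: 1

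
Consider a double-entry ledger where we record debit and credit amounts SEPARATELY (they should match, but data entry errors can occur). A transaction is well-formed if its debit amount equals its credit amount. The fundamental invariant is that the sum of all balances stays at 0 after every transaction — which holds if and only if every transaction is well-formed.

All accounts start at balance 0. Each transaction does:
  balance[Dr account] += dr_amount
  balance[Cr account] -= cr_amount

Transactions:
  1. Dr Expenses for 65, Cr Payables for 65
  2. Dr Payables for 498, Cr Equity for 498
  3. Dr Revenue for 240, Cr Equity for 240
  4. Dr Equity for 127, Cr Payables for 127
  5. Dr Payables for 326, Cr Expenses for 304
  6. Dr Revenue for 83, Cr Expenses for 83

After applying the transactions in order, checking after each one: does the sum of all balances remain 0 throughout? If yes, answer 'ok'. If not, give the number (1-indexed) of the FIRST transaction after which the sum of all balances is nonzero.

Answer: 5

Derivation:
After txn 1: dr=65 cr=65 sum_balances=0
After txn 2: dr=498 cr=498 sum_balances=0
After txn 3: dr=240 cr=240 sum_balances=0
After txn 4: dr=127 cr=127 sum_balances=0
After txn 5: dr=326 cr=304 sum_balances=22
After txn 6: dr=83 cr=83 sum_balances=22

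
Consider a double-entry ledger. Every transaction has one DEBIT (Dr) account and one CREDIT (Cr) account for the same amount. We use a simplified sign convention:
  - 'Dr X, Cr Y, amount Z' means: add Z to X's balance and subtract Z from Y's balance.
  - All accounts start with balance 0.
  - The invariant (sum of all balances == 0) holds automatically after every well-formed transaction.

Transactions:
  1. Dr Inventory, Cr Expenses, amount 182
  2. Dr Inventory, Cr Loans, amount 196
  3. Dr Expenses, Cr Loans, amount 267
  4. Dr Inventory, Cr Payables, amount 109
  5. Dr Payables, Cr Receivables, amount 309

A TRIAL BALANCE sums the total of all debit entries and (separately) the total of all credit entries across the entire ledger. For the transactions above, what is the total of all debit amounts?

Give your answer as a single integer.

Answer: 1063

Derivation:
Txn 1: debit+=182
Txn 2: debit+=196
Txn 3: debit+=267
Txn 4: debit+=109
Txn 5: debit+=309
Total debits = 1063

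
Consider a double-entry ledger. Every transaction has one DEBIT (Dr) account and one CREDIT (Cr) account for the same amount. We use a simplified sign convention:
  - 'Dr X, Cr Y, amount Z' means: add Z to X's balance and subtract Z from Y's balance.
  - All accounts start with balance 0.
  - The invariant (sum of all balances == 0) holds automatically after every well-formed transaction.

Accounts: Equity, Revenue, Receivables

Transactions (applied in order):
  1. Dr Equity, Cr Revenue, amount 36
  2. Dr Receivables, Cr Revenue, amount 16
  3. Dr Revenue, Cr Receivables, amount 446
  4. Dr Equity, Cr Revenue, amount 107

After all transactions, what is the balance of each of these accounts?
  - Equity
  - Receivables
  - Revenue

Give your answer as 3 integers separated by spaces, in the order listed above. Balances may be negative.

After txn 1 (Dr Equity, Cr Revenue, amount 36): Equity=36 Revenue=-36
After txn 2 (Dr Receivables, Cr Revenue, amount 16): Equity=36 Receivables=16 Revenue=-52
After txn 3 (Dr Revenue, Cr Receivables, amount 446): Equity=36 Receivables=-430 Revenue=394
After txn 4 (Dr Equity, Cr Revenue, amount 107): Equity=143 Receivables=-430 Revenue=287

Answer: 143 -430 287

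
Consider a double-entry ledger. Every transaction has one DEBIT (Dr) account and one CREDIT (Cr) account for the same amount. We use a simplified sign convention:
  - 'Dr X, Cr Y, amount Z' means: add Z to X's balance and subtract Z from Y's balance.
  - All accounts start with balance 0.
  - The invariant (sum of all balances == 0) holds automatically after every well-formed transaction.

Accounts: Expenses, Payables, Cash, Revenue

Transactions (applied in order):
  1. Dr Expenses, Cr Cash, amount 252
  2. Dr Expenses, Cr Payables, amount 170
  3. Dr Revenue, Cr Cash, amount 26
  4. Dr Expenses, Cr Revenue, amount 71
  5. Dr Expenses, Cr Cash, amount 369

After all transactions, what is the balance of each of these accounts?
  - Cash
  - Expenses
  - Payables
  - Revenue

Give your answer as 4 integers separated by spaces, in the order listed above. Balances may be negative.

Answer: -647 862 -170 -45

Derivation:
After txn 1 (Dr Expenses, Cr Cash, amount 252): Cash=-252 Expenses=252
After txn 2 (Dr Expenses, Cr Payables, amount 170): Cash=-252 Expenses=422 Payables=-170
After txn 3 (Dr Revenue, Cr Cash, amount 26): Cash=-278 Expenses=422 Payables=-170 Revenue=26
After txn 4 (Dr Expenses, Cr Revenue, amount 71): Cash=-278 Expenses=493 Payables=-170 Revenue=-45
After txn 5 (Dr Expenses, Cr Cash, amount 369): Cash=-647 Expenses=862 Payables=-170 Revenue=-45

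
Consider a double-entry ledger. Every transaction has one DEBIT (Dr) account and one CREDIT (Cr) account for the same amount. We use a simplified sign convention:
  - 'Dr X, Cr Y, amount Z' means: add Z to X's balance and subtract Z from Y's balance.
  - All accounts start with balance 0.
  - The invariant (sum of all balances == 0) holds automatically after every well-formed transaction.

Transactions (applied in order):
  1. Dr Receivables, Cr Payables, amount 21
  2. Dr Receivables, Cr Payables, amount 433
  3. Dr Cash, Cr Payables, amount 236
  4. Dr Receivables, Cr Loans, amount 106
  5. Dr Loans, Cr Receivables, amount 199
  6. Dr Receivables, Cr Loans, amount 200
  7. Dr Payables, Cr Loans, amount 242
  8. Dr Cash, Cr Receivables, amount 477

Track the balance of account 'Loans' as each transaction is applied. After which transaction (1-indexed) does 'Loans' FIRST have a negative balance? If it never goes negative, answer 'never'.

After txn 1: Loans=0
After txn 2: Loans=0
After txn 3: Loans=0
After txn 4: Loans=-106

Answer: 4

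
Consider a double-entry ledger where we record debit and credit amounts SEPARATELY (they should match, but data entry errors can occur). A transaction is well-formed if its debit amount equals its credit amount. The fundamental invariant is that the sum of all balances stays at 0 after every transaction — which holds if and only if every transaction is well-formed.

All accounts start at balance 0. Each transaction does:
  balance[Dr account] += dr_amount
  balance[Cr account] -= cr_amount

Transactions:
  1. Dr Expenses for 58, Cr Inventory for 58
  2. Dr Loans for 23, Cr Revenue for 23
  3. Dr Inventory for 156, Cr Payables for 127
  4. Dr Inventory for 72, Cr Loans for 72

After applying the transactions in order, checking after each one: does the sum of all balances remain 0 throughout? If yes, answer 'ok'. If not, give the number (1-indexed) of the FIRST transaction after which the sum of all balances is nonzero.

After txn 1: dr=58 cr=58 sum_balances=0
After txn 2: dr=23 cr=23 sum_balances=0
After txn 3: dr=156 cr=127 sum_balances=29
After txn 4: dr=72 cr=72 sum_balances=29

Answer: 3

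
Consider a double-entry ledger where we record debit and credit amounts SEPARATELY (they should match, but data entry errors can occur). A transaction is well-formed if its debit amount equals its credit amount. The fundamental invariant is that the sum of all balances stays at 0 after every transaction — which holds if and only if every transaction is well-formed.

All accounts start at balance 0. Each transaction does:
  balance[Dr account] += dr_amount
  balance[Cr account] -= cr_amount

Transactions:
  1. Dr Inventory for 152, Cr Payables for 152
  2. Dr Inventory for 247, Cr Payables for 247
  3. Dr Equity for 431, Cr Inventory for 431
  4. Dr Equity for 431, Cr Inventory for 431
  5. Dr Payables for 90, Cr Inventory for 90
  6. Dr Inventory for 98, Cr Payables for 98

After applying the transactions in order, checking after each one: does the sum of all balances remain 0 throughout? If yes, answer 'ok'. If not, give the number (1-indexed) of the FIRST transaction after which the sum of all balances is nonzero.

After txn 1: dr=152 cr=152 sum_balances=0
After txn 2: dr=247 cr=247 sum_balances=0
After txn 3: dr=431 cr=431 sum_balances=0
After txn 4: dr=431 cr=431 sum_balances=0
After txn 5: dr=90 cr=90 sum_balances=0
After txn 6: dr=98 cr=98 sum_balances=0

Answer: ok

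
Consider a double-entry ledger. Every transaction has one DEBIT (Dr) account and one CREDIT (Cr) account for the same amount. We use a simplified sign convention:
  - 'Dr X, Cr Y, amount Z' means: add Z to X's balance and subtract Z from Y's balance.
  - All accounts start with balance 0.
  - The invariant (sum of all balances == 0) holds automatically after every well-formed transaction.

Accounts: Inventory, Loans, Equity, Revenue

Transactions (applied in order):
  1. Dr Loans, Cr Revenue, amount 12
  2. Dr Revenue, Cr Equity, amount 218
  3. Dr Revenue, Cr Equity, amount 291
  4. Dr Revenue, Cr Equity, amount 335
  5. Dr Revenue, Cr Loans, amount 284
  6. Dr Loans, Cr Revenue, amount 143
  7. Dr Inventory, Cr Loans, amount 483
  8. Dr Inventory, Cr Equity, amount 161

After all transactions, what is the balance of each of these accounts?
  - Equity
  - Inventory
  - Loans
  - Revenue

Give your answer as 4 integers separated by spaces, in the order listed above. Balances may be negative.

After txn 1 (Dr Loans, Cr Revenue, amount 12): Loans=12 Revenue=-12
After txn 2 (Dr Revenue, Cr Equity, amount 218): Equity=-218 Loans=12 Revenue=206
After txn 3 (Dr Revenue, Cr Equity, amount 291): Equity=-509 Loans=12 Revenue=497
After txn 4 (Dr Revenue, Cr Equity, amount 335): Equity=-844 Loans=12 Revenue=832
After txn 5 (Dr Revenue, Cr Loans, amount 284): Equity=-844 Loans=-272 Revenue=1116
After txn 6 (Dr Loans, Cr Revenue, amount 143): Equity=-844 Loans=-129 Revenue=973
After txn 7 (Dr Inventory, Cr Loans, amount 483): Equity=-844 Inventory=483 Loans=-612 Revenue=973
After txn 8 (Dr Inventory, Cr Equity, amount 161): Equity=-1005 Inventory=644 Loans=-612 Revenue=973

Answer: -1005 644 -612 973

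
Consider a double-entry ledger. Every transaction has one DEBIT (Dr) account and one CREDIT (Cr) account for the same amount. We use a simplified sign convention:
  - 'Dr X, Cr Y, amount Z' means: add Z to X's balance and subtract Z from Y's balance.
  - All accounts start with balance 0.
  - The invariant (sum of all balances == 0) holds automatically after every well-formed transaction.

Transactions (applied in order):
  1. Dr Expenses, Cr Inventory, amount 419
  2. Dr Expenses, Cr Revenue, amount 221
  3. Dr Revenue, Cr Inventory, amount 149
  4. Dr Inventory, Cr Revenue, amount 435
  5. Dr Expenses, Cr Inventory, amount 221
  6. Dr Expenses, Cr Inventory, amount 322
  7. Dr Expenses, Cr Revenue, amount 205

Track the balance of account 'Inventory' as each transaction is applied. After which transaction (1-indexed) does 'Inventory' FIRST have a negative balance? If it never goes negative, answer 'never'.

Answer: 1

Derivation:
After txn 1: Inventory=-419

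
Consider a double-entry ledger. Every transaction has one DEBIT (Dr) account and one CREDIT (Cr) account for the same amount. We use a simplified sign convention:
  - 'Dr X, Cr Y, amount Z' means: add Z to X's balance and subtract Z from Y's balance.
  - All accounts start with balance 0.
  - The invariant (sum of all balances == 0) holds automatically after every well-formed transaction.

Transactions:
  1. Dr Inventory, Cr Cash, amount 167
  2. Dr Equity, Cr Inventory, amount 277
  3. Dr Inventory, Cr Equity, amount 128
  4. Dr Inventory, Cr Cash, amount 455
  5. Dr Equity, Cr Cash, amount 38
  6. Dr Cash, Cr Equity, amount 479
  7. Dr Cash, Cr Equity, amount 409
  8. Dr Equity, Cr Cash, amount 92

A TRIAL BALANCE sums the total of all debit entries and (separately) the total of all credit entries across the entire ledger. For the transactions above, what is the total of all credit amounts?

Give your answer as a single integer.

Answer: 2045

Derivation:
Txn 1: credit+=167
Txn 2: credit+=277
Txn 3: credit+=128
Txn 4: credit+=455
Txn 5: credit+=38
Txn 6: credit+=479
Txn 7: credit+=409
Txn 8: credit+=92
Total credits = 2045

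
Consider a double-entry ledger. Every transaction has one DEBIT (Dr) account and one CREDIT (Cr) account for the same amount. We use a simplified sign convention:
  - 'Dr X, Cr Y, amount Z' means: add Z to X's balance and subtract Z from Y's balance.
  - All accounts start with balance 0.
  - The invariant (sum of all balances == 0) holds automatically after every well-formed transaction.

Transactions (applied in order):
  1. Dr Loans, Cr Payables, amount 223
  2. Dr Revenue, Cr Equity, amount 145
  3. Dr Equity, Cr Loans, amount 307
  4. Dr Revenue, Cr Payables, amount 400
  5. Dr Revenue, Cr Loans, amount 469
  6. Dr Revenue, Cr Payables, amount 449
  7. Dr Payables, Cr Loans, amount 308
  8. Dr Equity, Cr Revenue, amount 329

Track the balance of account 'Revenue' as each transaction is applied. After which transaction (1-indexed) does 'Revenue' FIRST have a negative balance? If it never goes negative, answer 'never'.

After txn 1: Revenue=0
After txn 2: Revenue=145
After txn 3: Revenue=145
After txn 4: Revenue=545
After txn 5: Revenue=1014
After txn 6: Revenue=1463
After txn 7: Revenue=1463
After txn 8: Revenue=1134

Answer: never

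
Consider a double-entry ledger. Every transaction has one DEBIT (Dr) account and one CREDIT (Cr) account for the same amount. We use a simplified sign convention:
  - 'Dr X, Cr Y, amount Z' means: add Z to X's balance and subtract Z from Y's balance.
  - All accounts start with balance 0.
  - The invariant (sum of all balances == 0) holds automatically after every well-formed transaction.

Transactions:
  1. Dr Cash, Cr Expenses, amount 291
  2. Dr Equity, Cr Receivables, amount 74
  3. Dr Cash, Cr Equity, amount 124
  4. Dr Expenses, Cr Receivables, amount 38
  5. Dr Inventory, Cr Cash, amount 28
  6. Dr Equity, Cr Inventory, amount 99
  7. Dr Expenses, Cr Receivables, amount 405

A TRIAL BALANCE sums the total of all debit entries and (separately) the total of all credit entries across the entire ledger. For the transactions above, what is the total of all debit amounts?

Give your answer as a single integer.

Answer: 1059

Derivation:
Txn 1: debit+=291
Txn 2: debit+=74
Txn 3: debit+=124
Txn 4: debit+=38
Txn 5: debit+=28
Txn 6: debit+=99
Txn 7: debit+=405
Total debits = 1059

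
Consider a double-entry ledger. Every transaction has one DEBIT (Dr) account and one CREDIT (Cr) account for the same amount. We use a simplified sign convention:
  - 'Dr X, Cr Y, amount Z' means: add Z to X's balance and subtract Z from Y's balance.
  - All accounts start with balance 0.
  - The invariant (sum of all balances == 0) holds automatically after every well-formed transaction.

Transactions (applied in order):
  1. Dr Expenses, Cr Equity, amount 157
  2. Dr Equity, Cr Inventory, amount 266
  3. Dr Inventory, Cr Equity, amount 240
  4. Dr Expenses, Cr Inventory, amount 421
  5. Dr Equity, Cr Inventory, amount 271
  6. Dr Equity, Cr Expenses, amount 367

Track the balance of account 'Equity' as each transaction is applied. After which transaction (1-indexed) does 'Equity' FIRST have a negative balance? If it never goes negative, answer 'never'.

After txn 1: Equity=-157

Answer: 1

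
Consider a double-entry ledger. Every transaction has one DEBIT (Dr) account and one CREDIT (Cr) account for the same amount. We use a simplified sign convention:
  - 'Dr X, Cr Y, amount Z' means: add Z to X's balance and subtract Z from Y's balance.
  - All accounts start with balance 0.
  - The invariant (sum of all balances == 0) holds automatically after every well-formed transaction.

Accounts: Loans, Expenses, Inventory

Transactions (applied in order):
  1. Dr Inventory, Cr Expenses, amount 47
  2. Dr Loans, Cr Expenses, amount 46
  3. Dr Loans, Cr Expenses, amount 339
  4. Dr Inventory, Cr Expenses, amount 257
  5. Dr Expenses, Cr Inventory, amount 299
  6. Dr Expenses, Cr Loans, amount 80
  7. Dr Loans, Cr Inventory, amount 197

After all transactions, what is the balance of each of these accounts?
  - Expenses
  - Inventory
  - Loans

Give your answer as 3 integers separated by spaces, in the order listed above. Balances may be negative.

After txn 1 (Dr Inventory, Cr Expenses, amount 47): Expenses=-47 Inventory=47
After txn 2 (Dr Loans, Cr Expenses, amount 46): Expenses=-93 Inventory=47 Loans=46
After txn 3 (Dr Loans, Cr Expenses, amount 339): Expenses=-432 Inventory=47 Loans=385
After txn 4 (Dr Inventory, Cr Expenses, amount 257): Expenses=-689 Inventory=304 Loans=385
After txn 5 (Dr Expenses, Cr Inventory, amount 299): Expenses=-390 Inventory=5 Loans=385
After txn 6 (Dr Expenses, Cr Loans, amount 80): Expenses=-310 Inventory=5 Loans=305
After txn 7 (Dr Loans, Cr Inventory, amount 197): Expenses=-310 Inventory=-192 Loans=502

Answer: -310 -192 502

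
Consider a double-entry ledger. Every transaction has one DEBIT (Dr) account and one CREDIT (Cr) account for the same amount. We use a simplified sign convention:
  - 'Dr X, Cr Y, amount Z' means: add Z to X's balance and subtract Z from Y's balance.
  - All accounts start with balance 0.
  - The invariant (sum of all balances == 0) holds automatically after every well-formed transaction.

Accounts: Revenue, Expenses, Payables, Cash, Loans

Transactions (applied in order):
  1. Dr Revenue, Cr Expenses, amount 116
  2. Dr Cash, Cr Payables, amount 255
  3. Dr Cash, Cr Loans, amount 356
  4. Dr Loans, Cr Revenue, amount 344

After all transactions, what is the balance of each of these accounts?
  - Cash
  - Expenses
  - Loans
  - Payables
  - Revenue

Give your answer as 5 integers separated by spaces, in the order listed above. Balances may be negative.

Answer: 611 -116 -12 -255 -228

Derivation:
After txn 1 (Dr Revenue, Cr Expenses, amount 116): Expenses=-116 Revenue=116
After txn 2 (Dr Cash, Cr Payables, amount 255): Cash=255 Expenses=-116 Payables=-255 Revenue=116
After txn 3 (Dr Cash, Cr Loans, amount 356): Cash=611 Expenses=-116 Loans=-356 Payables=-255 Revenue=116
After txn 4 (Dr Loans, Cr Revenue, amount 344): Cash=611 Expenses=-116 Loans=-12 Payables=-255 Revenue=-228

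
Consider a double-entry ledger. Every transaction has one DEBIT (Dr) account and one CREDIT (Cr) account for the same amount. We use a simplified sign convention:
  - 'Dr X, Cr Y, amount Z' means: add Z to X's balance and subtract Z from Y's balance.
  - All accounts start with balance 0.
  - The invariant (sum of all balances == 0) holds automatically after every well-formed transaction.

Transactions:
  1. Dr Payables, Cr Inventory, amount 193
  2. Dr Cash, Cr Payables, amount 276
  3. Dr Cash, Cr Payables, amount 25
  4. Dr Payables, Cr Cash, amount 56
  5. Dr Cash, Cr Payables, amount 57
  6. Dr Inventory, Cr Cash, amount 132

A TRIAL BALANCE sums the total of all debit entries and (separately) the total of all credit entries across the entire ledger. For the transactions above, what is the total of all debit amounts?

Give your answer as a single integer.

Txn 1: debit+=193
Txn 2: debit+=276
Txn 3: debit+=25
Txn 4: debit+=56
Txn 5: debit+=57
Txn 6: debit+=132
Total debits = 739

Answer: 739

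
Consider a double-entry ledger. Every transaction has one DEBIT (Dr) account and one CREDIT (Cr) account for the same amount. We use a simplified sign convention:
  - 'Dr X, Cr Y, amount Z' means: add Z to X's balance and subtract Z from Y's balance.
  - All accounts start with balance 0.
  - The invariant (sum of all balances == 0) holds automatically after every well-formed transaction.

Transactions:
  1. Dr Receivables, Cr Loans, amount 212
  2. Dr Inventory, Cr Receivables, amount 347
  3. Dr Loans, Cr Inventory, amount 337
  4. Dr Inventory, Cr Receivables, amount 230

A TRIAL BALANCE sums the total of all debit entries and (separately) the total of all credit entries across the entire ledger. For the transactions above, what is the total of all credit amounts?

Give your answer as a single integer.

Txn 1: credit+=212
Txn 2: credit+=347
Txn 3: credit+=337
Txn 4: credit+=230
Total credits = 1126

Answer: 1126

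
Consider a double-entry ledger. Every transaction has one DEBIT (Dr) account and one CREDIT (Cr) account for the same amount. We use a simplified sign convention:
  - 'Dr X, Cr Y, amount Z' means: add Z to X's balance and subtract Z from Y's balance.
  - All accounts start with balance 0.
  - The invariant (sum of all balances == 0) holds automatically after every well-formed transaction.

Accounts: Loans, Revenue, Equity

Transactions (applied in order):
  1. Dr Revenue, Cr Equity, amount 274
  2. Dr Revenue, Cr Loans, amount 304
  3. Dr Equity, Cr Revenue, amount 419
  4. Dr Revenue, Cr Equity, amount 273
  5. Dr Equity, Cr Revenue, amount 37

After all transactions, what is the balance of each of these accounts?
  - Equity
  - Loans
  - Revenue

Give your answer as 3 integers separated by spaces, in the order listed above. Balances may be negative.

After txn 1 (Dr Revenue, Cr Equity, amount 274): Equity=-274 Revenue=274
After txn 2 (Dr Revenue, Cr Loans, amount 304): Equity=-274 Loans=-304 Revenue=578
After txn 3 (Dr Equity, Cr Revenue, amount 419): Equity=145 Loans=-304 Revenue=159
After txn 4 (Dr Revenue, Cr Equity, amount 273): Equity=-128 Loans=-304 Revenue=432
After txn 5 (Dr Equity, Cr Revenue, amount 37): Equity=-91 Loans=-304 Revenue=395

Answer: -91 -304 395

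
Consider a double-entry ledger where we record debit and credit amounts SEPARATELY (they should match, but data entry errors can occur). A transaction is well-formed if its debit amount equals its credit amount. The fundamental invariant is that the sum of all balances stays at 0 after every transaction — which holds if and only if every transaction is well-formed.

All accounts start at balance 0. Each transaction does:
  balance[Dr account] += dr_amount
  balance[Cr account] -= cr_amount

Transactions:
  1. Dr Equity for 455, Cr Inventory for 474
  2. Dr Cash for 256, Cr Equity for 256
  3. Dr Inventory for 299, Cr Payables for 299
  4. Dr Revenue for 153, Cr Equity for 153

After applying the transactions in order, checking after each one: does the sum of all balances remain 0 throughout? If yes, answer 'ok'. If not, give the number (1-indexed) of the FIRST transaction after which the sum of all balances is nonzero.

Answer: 1

Derivation:
After txn 1: dr=455 cr=474 sum_balances=-19
After txn 2: dr=256 cr=256 sum_balances=-19
After txn 3: dr=299 cr=299 sum_balances=-19
After txn 4: dr=153 cr=153 sum_balances=-19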